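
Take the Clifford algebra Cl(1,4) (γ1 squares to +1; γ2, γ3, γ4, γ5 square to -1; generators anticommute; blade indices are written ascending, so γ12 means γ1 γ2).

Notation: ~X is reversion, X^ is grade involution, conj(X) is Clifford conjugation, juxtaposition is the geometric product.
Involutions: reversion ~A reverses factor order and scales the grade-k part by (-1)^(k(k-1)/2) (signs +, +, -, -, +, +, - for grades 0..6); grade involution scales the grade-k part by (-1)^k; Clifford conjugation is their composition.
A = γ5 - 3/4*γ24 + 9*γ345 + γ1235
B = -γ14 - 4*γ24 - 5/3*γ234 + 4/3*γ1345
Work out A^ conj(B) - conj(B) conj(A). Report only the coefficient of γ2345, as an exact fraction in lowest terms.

first term: 3 + 12*γ1 + 5/4*γ3 + 3/4*γ12 - 4/3*γ24 + 15*γ25 - 4/3*γ134 + 9*γ135 - 8/3*γ145 + 36*γ235 - 4*γ245 - γ1235 + 4*γ1345 - 2/3*γ2345
second term: -3 + 12*γ1 - 5/4*γ3 + 3/4*γ12 + 4/3*γ24 + 15*γ25 + 4/3*γ134 + 9*γ135 - 8/3*γ145 + 36*γ235 - 4*γ245 - γ1235 - 4*γ1345 + 2/3*γ2345
Answer: -4/3


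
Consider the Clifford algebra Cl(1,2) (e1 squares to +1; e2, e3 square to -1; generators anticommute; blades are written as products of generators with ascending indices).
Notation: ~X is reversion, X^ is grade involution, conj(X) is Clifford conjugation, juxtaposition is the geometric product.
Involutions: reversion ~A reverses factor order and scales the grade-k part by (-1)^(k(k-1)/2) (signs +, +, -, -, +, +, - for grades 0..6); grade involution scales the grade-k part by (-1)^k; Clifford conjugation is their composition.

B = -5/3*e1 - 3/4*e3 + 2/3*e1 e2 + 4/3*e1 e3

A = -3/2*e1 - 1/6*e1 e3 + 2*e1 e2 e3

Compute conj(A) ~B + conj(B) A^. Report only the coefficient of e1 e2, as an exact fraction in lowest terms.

first term: -49/18 + 1/8*e1 + 5/3*e2 - 55/18*e3 + 3/2*e1 e2 - 9/8*e1 e3 - 31/9*e2 e3
second term: 49/18 - 1/8*e1 - 5/3*e2 + 55/18*e3 + 3/2*e1 e2 - 9/8*e1 e3 - 31/9*e2 e3
Answer: 3


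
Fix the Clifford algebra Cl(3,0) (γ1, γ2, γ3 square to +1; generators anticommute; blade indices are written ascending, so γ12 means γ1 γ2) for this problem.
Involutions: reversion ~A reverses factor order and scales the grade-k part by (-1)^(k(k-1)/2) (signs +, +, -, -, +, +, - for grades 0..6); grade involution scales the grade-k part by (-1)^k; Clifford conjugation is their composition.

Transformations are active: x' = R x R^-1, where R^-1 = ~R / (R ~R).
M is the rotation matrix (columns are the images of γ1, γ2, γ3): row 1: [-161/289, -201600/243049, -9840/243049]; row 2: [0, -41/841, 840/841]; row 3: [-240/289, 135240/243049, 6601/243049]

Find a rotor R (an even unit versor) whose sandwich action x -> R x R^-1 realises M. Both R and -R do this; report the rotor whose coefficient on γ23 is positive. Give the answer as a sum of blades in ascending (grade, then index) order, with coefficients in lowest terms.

Method: write R = a + b12*γ12 + b13*γ13 + b23*γ23 with a^2 + b12^2 + b13^2 + b23^2 = 1 (so R^-1 = ~R). Expanding the columns R e_j ~R gives tr M = 4a^2 - 1 and, from the antisymmetric part, M21 - M12 = -4a*b12, M13 - M31 = 4a*b13, M32 - M23 = -4a*b23.
Here tr M = -140649/243049, so a^2 = (1 + tr M)/4 = 25600/243049 and a = ±160/493. Taking a = 160/493: M21 - M12 = 201600/243049, M13 - M31 = 192000/243049, M32 - M23 = -107520/243049, giving b12 = -315/493, b13 = 300/493, b23 = 168/493, i.e. R = 160/493 - 315/493*γ12 + 300/493*γ13 + 168/493*γ23.
Its γ23 coefficient is already positive.
Answer: 160/493 - 315/493*γ12 + 300/493*γ13 + 168/493*γ23. Why the constraint matters: R and -R act identically through the sandwich — M has trace -140649/243049 either way — so only the sign condition on γ23 picks one of the two preimages.


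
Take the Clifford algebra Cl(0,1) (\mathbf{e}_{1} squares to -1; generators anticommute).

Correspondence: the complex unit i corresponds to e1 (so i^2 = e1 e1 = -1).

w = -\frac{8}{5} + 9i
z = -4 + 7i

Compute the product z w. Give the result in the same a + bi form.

In blades: z = -4 + 7 e_{1}, w = -\frac{8}{5} + 9 e_{1}.
Distribute z over w term by term (generator squares from the signature, products reordered to ascending indices): (-4)*w = \frac{32}{5} - 36 e_{1}; (7 e_{1})*w = -63 - \frac{56}{5} e_{1}.
Sum: -\frac{283}{5} - \frac{236}{5} e_{1}; translating back through the correspondence:
Answer: -\frac{283}{5} - \frac{236}{5}i


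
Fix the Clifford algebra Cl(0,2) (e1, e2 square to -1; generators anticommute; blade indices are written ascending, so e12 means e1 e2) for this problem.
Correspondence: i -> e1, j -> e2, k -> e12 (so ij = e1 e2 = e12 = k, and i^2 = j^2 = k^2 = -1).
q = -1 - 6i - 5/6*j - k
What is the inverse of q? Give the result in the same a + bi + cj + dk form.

In blades: q = -1 - 6*e1 - 5/6*e2 - e12.
With qbar = -1 + 6*e1 + 5/6*e2 + e12 (scalar fixed, mapped units negated), q qbar = 1393/36 (the sum of squared coefficients), so q^-1 = qbar / (1393/36) = -36/1393 + 216/1393*e1 + 30/1393*e2 + 36/1393*e12; translating back:
Answer: -36/1393 + 216/1393*i + 30/1393*j + 36/1393*k


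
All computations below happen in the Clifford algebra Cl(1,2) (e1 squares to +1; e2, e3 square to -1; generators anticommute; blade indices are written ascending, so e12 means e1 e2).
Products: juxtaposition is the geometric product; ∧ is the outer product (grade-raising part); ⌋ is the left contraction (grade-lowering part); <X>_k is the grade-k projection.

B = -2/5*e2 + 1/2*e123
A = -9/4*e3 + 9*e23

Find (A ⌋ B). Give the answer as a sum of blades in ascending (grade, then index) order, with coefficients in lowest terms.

step 1: -9/2*e1 + 9/8*e12
Answer: -9/2*e1 + 9/8*e12


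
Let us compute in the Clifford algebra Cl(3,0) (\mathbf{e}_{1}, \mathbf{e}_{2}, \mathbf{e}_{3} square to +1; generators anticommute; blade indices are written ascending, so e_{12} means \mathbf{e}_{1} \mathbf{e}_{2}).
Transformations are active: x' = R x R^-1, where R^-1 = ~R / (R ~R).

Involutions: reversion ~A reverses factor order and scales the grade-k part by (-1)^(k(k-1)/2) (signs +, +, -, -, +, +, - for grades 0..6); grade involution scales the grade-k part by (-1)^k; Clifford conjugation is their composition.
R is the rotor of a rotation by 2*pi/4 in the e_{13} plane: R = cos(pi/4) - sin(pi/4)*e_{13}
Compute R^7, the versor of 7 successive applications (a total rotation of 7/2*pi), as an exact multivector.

Rotor phase runs at HALF the rotation angle; powers of one rotor simply add phase, so after 7 steps in e_{13} the phase is 7*pi/4 = \frac{7 \pi}{4} and R^7 = cos(\frac{7 \pi}{4}) - sin(\frac{7 \pi}{4})*e_{13}.
cos(\frac{7 \pi}{4}) = \frac{\sqrt{2}}{2} and sin(\frac{7 \pi}{4}) = - \frac{\sqrt{2}}{2}, so R^7 = \frac{\sqrt{2}}{2} + \frac{\sqrt{2}}{2} e_{13}. The net rotation is 3/2*pi (after discarding 1 full turn, each of which contributes a factor -1 to the rotor); the rotor keeps the half-angle phase exactly.
Answer: \frac{\sqrt{2}}{2} + \frac{\sqrt{2}}{2} e_{13}


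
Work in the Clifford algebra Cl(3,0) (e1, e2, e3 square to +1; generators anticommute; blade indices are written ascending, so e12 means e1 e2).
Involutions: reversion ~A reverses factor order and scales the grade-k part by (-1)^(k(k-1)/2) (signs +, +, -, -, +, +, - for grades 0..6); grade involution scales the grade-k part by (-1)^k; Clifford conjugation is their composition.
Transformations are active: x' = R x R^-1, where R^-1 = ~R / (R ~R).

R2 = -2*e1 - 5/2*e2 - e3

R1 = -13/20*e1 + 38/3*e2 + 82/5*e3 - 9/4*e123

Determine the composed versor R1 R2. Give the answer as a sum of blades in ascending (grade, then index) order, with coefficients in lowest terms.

Distribute over the terms of R2 (each basis-blade product reordered to ascending indices, repeated generators contracted through their squares):
R1 (-2*e1) = 13/10 + 76/3*e12 + 164/5*e13 + 9/2*e23
R1 (-5/2*e2) = -95/3 + 13/8*e12 - 45/8*e13 + 41*e23
R1 (-e3) = -82/5 + 9/4*e12 + 13/20*e13 - 38/3*e23
Summing the partial products and collecting blades:
Answer: -1403/30 + 701/24*e12 + 1113/40*e13 + 197/6*e23


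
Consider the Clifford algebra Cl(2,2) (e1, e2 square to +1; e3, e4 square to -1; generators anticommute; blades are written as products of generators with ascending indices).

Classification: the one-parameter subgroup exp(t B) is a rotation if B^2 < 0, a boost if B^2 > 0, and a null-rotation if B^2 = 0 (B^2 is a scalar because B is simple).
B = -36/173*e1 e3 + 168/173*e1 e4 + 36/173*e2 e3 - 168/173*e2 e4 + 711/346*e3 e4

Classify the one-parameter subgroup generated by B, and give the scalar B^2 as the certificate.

B^2 term by term: the squares give (-36/173)^2*(e1 e3)^2 + (168/173)^2*(e1 e4)^2 + (36/173)^2*(e2 e3)^2 + (-168/173)^2*(e2 e4)^2 + (711/346)^2*(e3 e4)^2 = 1296/29929*(+1) + 28224/29929*(+1) + 1296/29929*(+1) + 28224/29929*(+1) + 505521/119716*(-1) = -9/4 (each basis 2-blade squares to minus the product of its generators' squares); cross terms between blades sharing an index anticommute and cancel; the commuting (index-disjoint) pairs give grade-4 terms 2*c*c'*(blade product), which cancel blade by blade — e1 e2 e3 e4: -12096/29929 + 12096/29929 = 0 — confirming B is simple. So B^2 = -9/4.
Answer: rotation, certificate B^2 = -9/4. No conjugation can change B^2 = -9/4; the sign gives the class.


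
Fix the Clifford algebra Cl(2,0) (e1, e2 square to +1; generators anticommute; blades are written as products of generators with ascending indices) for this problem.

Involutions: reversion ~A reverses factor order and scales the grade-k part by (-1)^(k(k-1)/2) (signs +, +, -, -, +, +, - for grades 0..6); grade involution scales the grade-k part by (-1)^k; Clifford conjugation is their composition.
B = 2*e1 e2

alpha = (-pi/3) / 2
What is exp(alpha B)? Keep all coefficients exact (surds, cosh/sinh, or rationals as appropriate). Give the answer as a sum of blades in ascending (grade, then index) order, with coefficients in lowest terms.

B^2 = (2)^2*(e1 e2)^2 = 4*(-1) = -4 (a basis 2-blade squares to minus the product of its generators' squares).
B^2 = -4 — the negative square puts this in the circular regime; l = 2, alpha*l = -pi/3, so exp(alpha B) = cos(-pi/3) + (sin(-pi/3)/2)*B = 1/2 + (-sqrt(3)/4)*B.
Answer: 1/2 - sqrt(3)/2*e1 e2


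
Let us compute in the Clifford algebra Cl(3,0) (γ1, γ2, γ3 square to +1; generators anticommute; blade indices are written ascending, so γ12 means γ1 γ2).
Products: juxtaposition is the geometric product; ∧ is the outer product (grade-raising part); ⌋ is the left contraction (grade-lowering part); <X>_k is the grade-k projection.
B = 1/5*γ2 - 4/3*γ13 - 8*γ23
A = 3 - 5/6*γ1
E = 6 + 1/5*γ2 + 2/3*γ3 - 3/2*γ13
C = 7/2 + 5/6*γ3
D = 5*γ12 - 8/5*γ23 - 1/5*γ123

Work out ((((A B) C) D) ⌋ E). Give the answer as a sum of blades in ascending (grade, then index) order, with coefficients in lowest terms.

step 1: 3/5*γ2 + 10/9*γ3 - 1/6*γ12 - 4*γ13 - 24*γ23 + 20/3*γ123
step 2: 25/27 - 10/3*γ1 - 179/10*γ2 + 35/9*γ3 + 179/36*γ12 - 14*γ13 - 167/2*γ23 + 835/36*γ123
step 3: -6922/45 + 4946/45*γ1 - 344/45*γ2 - 19426/225*γ3 - 2504/135*γ12 + 91342/225*γ13 - 1912/27*γ23 + 664/27*γ123
step 4: -10073/27 - 9713/75*γ1 - 6922/225*γ2 - 36101/135*γ3 + 3461/15*γ13
Answer: -10073/27 - 9713/75*γ1 - 6922/225*γ2 - 36101/135*γ3 + 3461/15*γ13


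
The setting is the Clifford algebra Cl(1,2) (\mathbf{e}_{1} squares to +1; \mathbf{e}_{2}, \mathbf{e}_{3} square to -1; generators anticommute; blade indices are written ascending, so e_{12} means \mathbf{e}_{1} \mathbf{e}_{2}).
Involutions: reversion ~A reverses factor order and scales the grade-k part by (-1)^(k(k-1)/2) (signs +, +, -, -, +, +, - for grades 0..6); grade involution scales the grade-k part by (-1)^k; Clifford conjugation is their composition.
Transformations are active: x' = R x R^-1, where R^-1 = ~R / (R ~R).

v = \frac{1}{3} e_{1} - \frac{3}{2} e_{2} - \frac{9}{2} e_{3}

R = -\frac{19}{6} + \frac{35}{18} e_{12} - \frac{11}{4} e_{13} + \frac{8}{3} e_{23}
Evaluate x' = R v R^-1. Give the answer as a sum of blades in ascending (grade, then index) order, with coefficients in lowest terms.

~R = -\frac{19}{6} - \frac{35}{18} e_{12} + \frac{11}{4} e_{13} - \frac{8}{3} e_{23}, and R ~R = \frac{7511}{1296}, so R^-1 = ~R / (\frac{7511}{1296}).
R v = -\frac{757}{72} e_{1} + \frac{1739}{108} e_{2} + \frac{67}{6} e_{3} - \frac{863}{72} e_{123}
Answer: \frac{2839}{22533} e_{1} - \frac{70921}{15022} e_{2} + \frac{5107}{15022} e_{3}


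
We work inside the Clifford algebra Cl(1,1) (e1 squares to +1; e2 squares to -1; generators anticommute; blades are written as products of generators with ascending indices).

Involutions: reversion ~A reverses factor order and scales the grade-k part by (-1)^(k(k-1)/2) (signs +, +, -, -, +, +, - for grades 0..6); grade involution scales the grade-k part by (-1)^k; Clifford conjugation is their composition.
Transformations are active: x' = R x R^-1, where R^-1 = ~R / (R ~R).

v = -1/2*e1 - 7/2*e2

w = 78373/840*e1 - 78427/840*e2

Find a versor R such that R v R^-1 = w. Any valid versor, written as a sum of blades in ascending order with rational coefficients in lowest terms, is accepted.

Why this works: both vectors square to -12, so q(v) = q(w) and R = v + w = 77953/840*e1 - 81367/840*e2 carries v to w — its own direction survives, the complement (v - w)/2 flips.
Answer: 77953/840*e1 - 81367/840*e2


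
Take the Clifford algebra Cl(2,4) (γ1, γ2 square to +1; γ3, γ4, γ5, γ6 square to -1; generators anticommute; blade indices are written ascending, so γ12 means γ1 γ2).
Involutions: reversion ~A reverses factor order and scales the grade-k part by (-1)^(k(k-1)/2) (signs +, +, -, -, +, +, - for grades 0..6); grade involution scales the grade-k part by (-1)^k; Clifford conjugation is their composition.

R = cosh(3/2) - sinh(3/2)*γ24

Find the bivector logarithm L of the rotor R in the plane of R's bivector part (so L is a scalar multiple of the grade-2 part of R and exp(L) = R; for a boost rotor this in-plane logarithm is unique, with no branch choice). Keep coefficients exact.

The scalar part of R is cosh(3/2), which determines |rapidity| via cosh; the sign lives in the bivector part, and pairing them (bivector part over sinh of the rapidity = the plane) gives the unique in-plane L = rapidity * plane.
Concretely: cosh(rapidity) = cosh(3/2) gives rapidity = ±3/2, and since rapidity/sinh(rapidity) is even the sign is immaterial: L = (rapidity/sinh(rapidity)) * <R>_2 = (3/(2*sinh(3/2))) * <R>_2.
Answer: -3/2*γ24


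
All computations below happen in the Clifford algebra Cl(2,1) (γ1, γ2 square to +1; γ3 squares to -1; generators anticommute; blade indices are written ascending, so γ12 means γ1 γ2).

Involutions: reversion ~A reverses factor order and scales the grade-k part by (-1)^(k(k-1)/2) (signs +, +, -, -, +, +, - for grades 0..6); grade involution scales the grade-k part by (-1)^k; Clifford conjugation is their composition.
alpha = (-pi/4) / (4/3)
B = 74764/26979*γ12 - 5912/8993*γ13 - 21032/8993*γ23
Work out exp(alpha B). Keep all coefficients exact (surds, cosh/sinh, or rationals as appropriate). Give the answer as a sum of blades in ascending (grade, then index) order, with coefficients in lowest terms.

B^2 term by term: the squares give (74764/26979)^2*(γ12)^2 + (-5912/8993)^2*(γ13)^2 + (-21032/8993)^2*(γ23)^2 = 5589655696/727866441*(-1) + 34951744/80874049*(+1) + 442345024/80874049*(+1) = -16/9 (each basis 2-blade squares to minus the product of its generators' squares); cross terms between blades sharing an index anticommute and cancel. So B^2 = -16/9.
B^2 = -16/9 — the series telescopes trigonometrically here: l = 4/3, alpha*l = -pi/4, so exp(alpha B) = cos(-pi/4) + (sin(-pi/4)/(4/3))*B = sqrt(2)/2 + (-3*sqrt(2)/8)*B.
Answer: sqrt(2)/2 - 18691*sqrt(2)/17986*γ12 + 2217*sqrt(2)/8993*γ13 + 7887*sqrt(2)/8993*γ23


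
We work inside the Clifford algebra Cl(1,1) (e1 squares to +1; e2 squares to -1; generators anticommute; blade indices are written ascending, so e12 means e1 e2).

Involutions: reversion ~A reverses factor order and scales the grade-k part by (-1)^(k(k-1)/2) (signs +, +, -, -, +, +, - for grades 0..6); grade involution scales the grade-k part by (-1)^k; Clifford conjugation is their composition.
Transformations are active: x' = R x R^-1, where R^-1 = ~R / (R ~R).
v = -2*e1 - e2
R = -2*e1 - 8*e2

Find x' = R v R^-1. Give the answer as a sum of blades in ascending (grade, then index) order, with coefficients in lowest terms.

~R = -2*e1 - 8*e2, and R ~R = -60, so R^-1 = ~R / (-60).
R v = -4 - 14*e12
Answer: 26/15*e1 - 1/15*e2


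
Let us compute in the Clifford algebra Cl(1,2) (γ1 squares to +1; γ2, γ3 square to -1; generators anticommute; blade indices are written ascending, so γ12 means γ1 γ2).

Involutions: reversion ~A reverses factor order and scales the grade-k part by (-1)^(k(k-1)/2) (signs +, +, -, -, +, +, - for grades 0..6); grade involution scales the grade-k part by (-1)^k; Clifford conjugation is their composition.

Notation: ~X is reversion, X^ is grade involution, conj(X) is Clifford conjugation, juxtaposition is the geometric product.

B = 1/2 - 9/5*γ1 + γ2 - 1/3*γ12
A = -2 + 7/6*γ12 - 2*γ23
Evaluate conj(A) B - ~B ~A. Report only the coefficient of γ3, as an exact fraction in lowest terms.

first term: -11/18 + 143/30*γ1 - 41/10*γ2 + 2*γ3 + 1/12*γ12 - 2/3*γ13 + γ23 - 18/5*γ123
second term: -25/18 + 73/30*γ1 + 1/10*γ2 - 2*γ3 - 5/4*γ12 - 2/3*γ13 + γ23 - 18/5*γ123
Answer: 4


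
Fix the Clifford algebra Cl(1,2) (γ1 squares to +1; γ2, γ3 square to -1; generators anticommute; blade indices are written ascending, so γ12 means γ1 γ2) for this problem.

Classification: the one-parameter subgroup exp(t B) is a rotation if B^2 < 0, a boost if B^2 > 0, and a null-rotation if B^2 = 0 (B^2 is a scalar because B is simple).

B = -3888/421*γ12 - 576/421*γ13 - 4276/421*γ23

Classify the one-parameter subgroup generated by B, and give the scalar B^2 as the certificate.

B^2 term by term: the squares give (-3888/421)^2*(γ12)^2 + (-576/421)^2*(γ13)^2 + (-4276/421)^2*(γ23)^2 = 15116544/177241*(+1) + 331776/177241*(+1) + 18284176/177241*(-1) = -16 (each basis 2-blade squares to minus the product of its generators' squares); cross terms between blades sharing an index anticommute and cancel. So B^2 = -16.
Answer: rotation, certificate B^2 = -16. The class reads off the invariant scalar -16 directly.


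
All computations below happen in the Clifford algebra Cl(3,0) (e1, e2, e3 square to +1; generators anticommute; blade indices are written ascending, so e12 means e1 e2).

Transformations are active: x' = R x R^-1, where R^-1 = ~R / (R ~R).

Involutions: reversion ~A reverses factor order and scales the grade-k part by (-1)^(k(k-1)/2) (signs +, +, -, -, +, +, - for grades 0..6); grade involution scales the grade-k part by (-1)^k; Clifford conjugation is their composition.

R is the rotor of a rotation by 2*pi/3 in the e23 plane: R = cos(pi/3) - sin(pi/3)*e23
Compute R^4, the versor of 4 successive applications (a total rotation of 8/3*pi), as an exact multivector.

Because a rotor carries half the rotation angle, composing 4 copies of this e23-plane rotor multiplies the phase: 4*(pi/3) = 4*pi/3, hence R^4 = cos(4*pi/3) - sin(4*pi/3)*e23.
cos(4*pi/3) = -1/2 and sin(4*pi/3) = -sqrt(3)/2, so R^4 = -1/2 + sqrt(3)/2*e23. The net rotation is 2/3*pi (after discarding 1 full turn, each of which contributes a factor -1 to the rotor); the rotor keeps the half-angle phase exactly.
Answer: -1/2 + sqrt(3)/2*e23


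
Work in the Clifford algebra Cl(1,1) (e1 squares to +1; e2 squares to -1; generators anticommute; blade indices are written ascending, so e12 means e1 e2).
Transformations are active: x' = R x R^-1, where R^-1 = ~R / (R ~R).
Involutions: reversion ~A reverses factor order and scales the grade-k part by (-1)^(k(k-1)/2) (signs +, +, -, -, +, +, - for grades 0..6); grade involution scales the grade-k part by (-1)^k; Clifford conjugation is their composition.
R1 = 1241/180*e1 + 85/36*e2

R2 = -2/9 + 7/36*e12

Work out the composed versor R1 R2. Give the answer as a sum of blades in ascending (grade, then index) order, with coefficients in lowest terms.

Distribute over the terms of R1 (each basis-blade product reordered to ascending indices, repeated generators contracted through their squares):
(1241/180*e1) R2 = -1241/810*e1 + 8687/6480*e2
(85/36*e2) R2 = 595/1296*e1 - 85/162*e2
Summing the partial products and collecting blades:
Answer: -6953/6480*e1 + 5287/6480*e2


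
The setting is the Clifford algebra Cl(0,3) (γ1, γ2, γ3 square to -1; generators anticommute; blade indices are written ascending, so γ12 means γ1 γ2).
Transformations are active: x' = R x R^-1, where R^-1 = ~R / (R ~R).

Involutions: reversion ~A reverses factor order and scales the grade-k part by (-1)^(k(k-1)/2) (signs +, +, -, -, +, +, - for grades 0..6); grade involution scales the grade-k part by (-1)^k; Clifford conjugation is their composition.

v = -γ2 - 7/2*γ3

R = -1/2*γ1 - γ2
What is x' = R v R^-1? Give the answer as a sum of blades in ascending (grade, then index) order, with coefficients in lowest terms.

~R = -1/2*γ1 - γ2, and R ~R = -5/4, so R^-1 = ~R / (-5/4).
R v = -1 + 1/2*γ12 + 7/4*γ13 + 7/2*γ23
Answer: -4/5*γ1 - 3/5*γ2 + 7/2*γ3


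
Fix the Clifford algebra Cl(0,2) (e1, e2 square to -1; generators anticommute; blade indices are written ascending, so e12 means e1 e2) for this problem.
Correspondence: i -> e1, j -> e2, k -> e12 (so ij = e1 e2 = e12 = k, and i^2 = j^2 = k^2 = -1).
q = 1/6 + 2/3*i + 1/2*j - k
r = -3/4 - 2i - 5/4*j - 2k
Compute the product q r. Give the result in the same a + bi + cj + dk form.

In blades: q = 1/6 + 2/3*e1 + 1/2*e2 - e12, r = -3/4 - 2*e1 - 5/4*e2 - 2*e12.
Distribute q over r term by term (generator squares from the signature, products reordered to ascending indices): (1/6)*r = -1/8 - 1/3*e1 - 5/24*e2 - 1/3*e12; (2/3*e1)*r = 4/3 - 1/2*e1 + 4/3*e2 - 5/6*e12; (1/2*e2)*r = 5/8 - e1 - 3/8*e2 + e12; (-e12)*r = -2 - 5/4*e1 + 2*e2 + 3/4*e12.
Sum: -1/6 - 37/12*e1 + 11/4*e2 + 7/12*e12; translating back through the correspondence:
Answer: -1/6 - 37/12*i + 11/4*j + 7/12*k


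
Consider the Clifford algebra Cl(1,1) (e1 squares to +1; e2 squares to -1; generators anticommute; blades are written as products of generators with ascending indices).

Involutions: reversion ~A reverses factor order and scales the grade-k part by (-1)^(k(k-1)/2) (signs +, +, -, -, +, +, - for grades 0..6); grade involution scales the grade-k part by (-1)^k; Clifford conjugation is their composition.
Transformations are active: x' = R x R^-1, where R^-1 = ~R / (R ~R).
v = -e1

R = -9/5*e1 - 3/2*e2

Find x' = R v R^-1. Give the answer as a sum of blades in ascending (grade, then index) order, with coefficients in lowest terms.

~R = -9/5*e1 - 3/2*e2, and R ~R = 99/100, so R^-1 = ~R / (99/100).
R v = 9/5 - 3/2*e1 e2
Answer: -61/11*e1 - 60/11*e2


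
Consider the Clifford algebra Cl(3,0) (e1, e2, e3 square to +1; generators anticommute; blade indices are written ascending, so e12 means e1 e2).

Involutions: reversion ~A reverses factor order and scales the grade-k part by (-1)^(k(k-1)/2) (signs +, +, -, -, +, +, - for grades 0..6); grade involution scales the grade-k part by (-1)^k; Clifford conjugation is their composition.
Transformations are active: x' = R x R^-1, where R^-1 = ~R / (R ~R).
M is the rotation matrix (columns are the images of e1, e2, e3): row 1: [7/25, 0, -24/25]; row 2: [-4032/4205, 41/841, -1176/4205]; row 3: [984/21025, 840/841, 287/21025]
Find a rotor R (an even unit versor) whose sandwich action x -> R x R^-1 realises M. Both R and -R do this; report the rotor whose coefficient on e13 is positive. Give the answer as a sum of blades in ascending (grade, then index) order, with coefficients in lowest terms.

Method: write R = a + b12*e12 + b13*e13 + b23*e23 with a^2 + b12^2 + b13^2 + b23^2 = 1 (so R^-1 = ~R). Expanding the columns R e_j ~R gives tr M = 4a^2 - 1 and, from the antisymmetric part, M21 - M12 = -4a*b12, M13 - M31 = 4a*b13, M32 - M23 = -4a*b23.
Here tr M = 7199/21025, so a^2 = (1 + tr M)/4 = 7056/21025 and a = ±84/145. Taking a = 84/145: M21 - M12 = -4032/4205, M13 - M31 = -21168/21025, M32 - M23 = 5376/4205, giving b12 = 12/29, b13 = -63/145, b23 = -16/29, i.e. R = 84/145 + 12/29*e12 - 63/145*e13 - 16/29*e23.
Its e13 coefficient is negative, so report the other preimage -R.
Answer: -84/145 - 12/29*e12 + 63/145*e13 + 16/29*e23. Recall the cover is two-to-one: with M of trace 7199/21025, both preimages act alike, and the stated e13 sign chooses the sheet.


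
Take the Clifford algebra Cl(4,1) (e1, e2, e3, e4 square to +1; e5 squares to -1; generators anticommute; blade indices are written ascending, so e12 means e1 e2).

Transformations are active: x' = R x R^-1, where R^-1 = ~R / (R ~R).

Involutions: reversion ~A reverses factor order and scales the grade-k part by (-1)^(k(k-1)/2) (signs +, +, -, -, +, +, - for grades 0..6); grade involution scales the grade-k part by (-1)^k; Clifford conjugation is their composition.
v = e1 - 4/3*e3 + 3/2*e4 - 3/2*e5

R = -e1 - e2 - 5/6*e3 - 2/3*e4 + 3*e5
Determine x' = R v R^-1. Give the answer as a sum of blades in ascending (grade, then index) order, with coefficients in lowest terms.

~R = -e1 - e2 - 5/6*e3 - 2/3*e4 + 3*e5, and R ~R = -211/36, so R^-1 = ~R / (-211/36).
R v = 65/18 + e12 + 13/6*e13 - 5/6*e14 - 3/2*e15 + 4/3*e23 - 3/2*e24 + 3/2*e25 - 77/36*e34 + 21/4*e35 - 7/2*e45
Answer: 49/211*e1 + 260/211*e2 + 498/211*e3 - 859/1266*e4 - 927/422*e5


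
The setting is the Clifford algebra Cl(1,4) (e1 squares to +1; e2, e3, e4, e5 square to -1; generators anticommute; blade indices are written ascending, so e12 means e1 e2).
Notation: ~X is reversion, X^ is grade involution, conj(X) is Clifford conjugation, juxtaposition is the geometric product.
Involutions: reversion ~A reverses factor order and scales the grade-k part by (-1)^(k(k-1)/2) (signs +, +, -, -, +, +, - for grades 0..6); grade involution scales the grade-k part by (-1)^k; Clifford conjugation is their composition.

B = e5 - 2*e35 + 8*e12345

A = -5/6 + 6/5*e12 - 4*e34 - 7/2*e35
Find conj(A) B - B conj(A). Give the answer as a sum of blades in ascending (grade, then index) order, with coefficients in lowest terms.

first term: 7 - 7/2*e3 - 5/6*e5 + 5/3*e35 - 8*e45 + 28*e124 - 166/5*e125 - 28/5*e345 + 12/5*e1235 - 20/3*e12345
second term: 7 + 7/2*e3 - 5/6*e5 + 5/3*e35 + 8*e45 + 28*e124 - 166/5*e125 - 28/5*e345 + 12/5*e1235 - 20/3*e12345
Answer: -7*e3 - 16*e45


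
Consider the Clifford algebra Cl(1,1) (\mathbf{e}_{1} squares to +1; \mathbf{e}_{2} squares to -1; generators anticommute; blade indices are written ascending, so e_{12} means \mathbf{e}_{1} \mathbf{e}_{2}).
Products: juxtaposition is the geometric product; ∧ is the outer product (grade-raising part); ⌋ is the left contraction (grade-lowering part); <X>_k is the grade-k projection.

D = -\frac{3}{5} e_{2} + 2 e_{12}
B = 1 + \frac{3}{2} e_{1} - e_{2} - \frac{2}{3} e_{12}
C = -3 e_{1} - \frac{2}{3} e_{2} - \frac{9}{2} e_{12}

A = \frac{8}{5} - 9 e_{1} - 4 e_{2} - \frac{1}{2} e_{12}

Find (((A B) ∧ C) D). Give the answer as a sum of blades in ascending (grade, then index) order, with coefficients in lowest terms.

step 1: -\frac{467}{30} - \frac{133}{30} e_{1} + \frac{23}{20} e_{2} + \frac{403}{30} e_{12}
step 2: \frac{467}{10} e_{1} + \frac{467}{45} e_{2} + \frac{6881}{90} e_{12}
step 3: \frac{35806}{225} + \frac{29983}{450} e_{1} + \frac{467}{5} e_{2} - \frac{1401}{50} e_{12}
Answer: \frac{35806}{225} + \frac{29983}{450} e_{1} + \frac{467}{5} e_{2} - \frac{1401}{50} e_{12}


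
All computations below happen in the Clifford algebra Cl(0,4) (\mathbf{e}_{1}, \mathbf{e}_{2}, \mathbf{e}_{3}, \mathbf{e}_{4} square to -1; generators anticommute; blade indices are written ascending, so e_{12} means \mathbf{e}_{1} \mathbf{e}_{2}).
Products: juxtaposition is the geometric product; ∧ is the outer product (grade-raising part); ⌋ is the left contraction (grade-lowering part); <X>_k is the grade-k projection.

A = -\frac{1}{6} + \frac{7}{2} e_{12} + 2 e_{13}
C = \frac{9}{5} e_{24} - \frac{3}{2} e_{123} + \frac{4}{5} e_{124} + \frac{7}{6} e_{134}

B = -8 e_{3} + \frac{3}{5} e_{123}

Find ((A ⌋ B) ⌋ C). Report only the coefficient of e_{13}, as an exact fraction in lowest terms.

step 1: \frac{6}{5} e_{2} - \frac{23}{30} e_{3} - \frac{1}{10} e_{123}
step 2: \frac{3}{20} - \frac{54}{25} e_{4} - \frac{23}{20} e_{12} - \frac{9}{5} e_{13} + \frac{59}{900} e_{14}
Answer: -\frac{9}{5}


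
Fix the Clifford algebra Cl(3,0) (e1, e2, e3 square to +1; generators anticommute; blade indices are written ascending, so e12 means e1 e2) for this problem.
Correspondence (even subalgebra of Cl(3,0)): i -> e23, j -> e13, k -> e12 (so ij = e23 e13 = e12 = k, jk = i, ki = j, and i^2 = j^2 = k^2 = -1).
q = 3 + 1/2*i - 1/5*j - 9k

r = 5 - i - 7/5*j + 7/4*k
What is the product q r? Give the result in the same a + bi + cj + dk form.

In blades: q = 3 - 9*e12 - 1/5*e13 + 1/2*e23, r = 5 + 7/4*e12 - 7/5*e13 - e23.
Distribute q over r term by term (generator squares from the signature, products reordered to ascending indices): (3)*r = 15 + 21/4*e12 - 21/5*e13 - 3*e23; (-9*e12)*r = 63/4 - 45*e12 + 9*e13 - 63/5*e23; (-1/5*e13)*r = -7/25 - 1/5*e12 - e13 - 7/20*e23; (1/2*e23)*r = 1/2 - 7/10*e12 - 7/8*e13 + 5/2*e23.
Sum: 3097/100 - 813/20*e12 + 117/40*e13 - 269/20*e23; translating back through the correspondence:
Answer: 3097/100 - 269/20*i + 117/40*j - 813/20*k


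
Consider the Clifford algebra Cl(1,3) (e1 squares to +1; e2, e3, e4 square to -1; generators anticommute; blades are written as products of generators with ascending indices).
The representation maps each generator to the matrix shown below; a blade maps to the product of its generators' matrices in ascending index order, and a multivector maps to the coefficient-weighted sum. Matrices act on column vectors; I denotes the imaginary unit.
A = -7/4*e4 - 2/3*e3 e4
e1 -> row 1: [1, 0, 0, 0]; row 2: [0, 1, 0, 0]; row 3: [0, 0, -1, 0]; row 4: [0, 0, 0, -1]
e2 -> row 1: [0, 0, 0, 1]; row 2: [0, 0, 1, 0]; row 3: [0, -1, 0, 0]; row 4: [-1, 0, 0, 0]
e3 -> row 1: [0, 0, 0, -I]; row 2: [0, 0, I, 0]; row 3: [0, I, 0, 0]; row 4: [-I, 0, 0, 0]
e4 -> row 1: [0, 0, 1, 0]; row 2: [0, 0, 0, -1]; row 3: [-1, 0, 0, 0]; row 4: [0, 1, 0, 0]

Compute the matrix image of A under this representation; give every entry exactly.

Bivector images (products of the table entries): rho(e3 e4) = rho(e3)rho(e4) = row 1: [0, -I, 0, 0]; row 2: [-I, 0, 0, 0]; row 3: [0, 0, 0, -I]; row 4: [0, 0, -I, 0].
M = (-7/4)*rho(e4) + (-2/3)*rho(e3 e4), summed entrywise:
Answer: row 1: [0, 2*I/3, -7/4, 0]; row 2: [2*I/3, 0, 0, 7/4]; row 3: [7/4, 0, 0, 2*I/3]; row 4: [0, -7/4, 2*I/3, 0]


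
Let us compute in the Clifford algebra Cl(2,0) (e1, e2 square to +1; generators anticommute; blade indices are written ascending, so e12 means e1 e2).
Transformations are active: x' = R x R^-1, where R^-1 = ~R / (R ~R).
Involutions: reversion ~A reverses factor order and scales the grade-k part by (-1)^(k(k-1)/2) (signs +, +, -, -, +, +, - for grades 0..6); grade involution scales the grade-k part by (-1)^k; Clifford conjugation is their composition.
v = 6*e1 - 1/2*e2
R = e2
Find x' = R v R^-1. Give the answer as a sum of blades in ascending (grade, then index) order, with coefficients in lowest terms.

~R = e2, and R ~R = 1, so R^-1 = ~R / (1).
R v = -1/2 - 6*e12
Answer: -6*e1 - 1/2*e2


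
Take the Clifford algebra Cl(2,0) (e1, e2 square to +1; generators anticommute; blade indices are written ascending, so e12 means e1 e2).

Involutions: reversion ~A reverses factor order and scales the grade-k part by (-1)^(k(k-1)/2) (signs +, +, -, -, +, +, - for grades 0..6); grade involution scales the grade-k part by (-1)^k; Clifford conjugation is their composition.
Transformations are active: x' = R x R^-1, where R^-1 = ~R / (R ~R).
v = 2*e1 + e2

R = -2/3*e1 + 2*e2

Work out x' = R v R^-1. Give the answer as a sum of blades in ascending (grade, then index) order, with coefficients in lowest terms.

~R = -2/3*e1 + 2*e2, and R ~R = 40/9, so R^-1 = ~R / (40/9).
R v = 2/3 - 14/3*e12
Answer: -11/5*e1 - 2/5*e2


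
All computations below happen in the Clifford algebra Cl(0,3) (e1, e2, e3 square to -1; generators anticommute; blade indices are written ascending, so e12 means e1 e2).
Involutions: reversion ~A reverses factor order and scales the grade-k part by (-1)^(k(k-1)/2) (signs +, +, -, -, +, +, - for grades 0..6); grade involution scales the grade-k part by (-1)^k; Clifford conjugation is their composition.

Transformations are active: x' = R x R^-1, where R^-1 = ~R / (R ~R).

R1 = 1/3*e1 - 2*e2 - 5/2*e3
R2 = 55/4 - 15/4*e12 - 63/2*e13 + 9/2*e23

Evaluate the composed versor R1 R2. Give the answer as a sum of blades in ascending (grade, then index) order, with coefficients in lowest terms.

Distribute over the terms of R1 (each basis-blade product reordered to ascending indices, repeated generators contracted through their squares):
(1/3*e1) R2 = 55/12*e1 + 5/4*e2 + 21/2*e3 + 3/2*e123
(-2*e2) R2 = 15/2*e1 - 55/2*e2 + 9*e3 - 63*e123
(-5/2*e3) R2 = 315/4*e1 - 45/4*e2 - 275/8*e3 + 75/8*e123
Summing the partial products and collecting blades:
Answer: 545/6*e1 - 75/2*e2 - 119/8*e3 - 417/8*e123


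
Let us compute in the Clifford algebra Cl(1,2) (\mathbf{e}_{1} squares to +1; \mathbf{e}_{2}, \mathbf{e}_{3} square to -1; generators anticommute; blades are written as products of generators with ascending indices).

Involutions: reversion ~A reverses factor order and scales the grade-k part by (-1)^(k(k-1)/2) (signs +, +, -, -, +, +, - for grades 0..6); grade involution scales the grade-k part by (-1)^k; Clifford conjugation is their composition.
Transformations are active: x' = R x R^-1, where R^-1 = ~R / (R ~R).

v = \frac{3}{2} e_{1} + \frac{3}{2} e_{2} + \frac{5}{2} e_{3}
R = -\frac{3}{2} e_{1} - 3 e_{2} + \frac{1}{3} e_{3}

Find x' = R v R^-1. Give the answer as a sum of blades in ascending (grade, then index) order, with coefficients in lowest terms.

~R = -\frac{3}{2} e_{1} - 3 e_{2} + \frac{1}{3} e_{3}, and R ~R = -\frac{247}{36}, so R^-1 = ~R / (-\frac{247}{36}).
R v = \frac{17}{12} + \frac{9}{4} e_{1} e_{2} - \frac{17}{4} e_{1} e_{3} - 8 e_{2} e_{3}
Answer: -\frac{435}{494} e_{1} - \frac{129}{494} e_{2} - \frac{1303}{494} e_{3}


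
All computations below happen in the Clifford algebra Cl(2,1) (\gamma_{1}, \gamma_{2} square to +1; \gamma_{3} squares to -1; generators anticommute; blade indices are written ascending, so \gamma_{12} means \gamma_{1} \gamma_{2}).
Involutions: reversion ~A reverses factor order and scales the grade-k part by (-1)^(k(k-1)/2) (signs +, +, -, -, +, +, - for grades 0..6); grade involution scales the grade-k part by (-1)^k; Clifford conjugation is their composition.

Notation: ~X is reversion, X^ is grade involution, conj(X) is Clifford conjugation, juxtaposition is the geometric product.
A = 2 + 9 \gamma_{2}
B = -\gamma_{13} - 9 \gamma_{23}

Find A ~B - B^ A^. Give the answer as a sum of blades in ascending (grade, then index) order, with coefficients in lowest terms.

first term: 81 \gamma_{3} + 2 \gamma_{13} + 18 \gamma_{23} - 9 \gamma_{123}
second term: -81 \gamma_{3} - 2 \gamma_{13} - 18 \gamma_{23} - 9 \gamma_{123}
Answer: 162 \gamma_{3} + 4 \gamma_{13} + 36 \gamma_{23}


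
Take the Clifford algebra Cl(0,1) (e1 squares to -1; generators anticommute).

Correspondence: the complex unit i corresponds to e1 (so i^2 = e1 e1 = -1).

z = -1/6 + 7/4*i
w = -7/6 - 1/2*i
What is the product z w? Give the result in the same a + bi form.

In blades: z = -1/6 + 7/4*e1, w = -7/6 - 1/2*e1.
Distribute z over w term by term (generator squares from the signature, products reordered to ascending indices): (-1/6)*w = 7/36 + 1/12*e1; (7/4*e1)*w = 7/8 - 49/24*e1.
Sum: 77/72 - 47/24*e1; translating back through the correspondence:
Answer: 77/72 - 47/24*i


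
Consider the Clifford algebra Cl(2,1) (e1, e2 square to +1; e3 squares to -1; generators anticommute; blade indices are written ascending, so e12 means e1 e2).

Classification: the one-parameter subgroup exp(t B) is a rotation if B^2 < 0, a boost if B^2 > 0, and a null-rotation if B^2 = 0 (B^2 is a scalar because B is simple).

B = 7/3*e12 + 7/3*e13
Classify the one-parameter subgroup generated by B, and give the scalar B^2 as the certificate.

B^2 term by term: the squares give (7/3)^2*(e12)^2 + (7/3)^2*(e13)^2 = 49/9*(-1) + 49/9*(+1) = 0 (each basis 2-blade squares to minus the product of its generators' squares); cross terms between blades sharing an index anticommute and cancel. So B^2 = 0.
Answer: null-rotation, certificate B^2 = 0. Key observation: B^2 = 0 is a conjugation invariant, so its sign decides the class regardless of the surface form of B.


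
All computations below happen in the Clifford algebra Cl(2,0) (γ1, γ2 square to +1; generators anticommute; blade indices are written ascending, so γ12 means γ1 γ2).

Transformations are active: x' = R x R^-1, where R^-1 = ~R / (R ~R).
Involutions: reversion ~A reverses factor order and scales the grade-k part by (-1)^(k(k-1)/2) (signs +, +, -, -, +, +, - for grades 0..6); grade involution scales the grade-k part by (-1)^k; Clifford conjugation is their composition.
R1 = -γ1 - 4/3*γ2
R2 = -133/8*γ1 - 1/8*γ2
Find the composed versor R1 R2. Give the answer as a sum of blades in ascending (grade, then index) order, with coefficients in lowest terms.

Distribute over the terms of R1 (each basis-blade product reordered to ascending indices, repeated generators contracted through their squares):
(-γ1) R2 = 133/8 + 1/8*γ12
(-4/3*γ2) R2 = 1/6 - 133/6*γ12
Summing the partial products and collecting blades:
Answer: 403/24 - 529/24*γ12


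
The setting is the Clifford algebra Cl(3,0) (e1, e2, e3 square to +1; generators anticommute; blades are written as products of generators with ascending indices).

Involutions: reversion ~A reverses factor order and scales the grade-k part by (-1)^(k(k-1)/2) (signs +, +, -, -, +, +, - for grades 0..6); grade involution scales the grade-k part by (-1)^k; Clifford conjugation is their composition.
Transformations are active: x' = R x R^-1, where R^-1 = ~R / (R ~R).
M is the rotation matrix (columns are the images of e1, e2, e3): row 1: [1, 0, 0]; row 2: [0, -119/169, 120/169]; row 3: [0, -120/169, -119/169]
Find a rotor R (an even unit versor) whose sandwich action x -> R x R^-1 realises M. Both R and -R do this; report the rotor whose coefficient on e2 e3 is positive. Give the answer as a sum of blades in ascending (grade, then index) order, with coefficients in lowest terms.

Method: write R = a + b12*e1 e2 + b13*e1 e3 + b23*e2 e3 with a^2 + b12^2 + b13^2 + b23^2 = 1 (so R^-1 = ~R). Expanding the columns R e_j ~R gives tr M = 4a^2 - 1 and, from the antisymmetric part, M21 - M12 = -4a*b12, M13 - M31 = 4a*b13, M32 - M23 = -4a*b23.
Here tr M = -69/169, so a^2 = (1 + tr M)/4 = 25/169 and a = ±5/13. Taking a = 5/13: M21 - M12 = 0, M13 - M31 = 0, M32 - M23 = -240/169, giving b12 = 0, b13 = 0, b23 = 12/13, i.e. R = 5/13 + 12/13*e2 e3.
Its e2 e3 coefficient is already positive.
Answer: 5/13 + 12/13*e2 e3. Recall the cover is two-to-one: with M of trace -69/169, both preimages act alike, and the stated e2 e3 sign chooses the sheet.


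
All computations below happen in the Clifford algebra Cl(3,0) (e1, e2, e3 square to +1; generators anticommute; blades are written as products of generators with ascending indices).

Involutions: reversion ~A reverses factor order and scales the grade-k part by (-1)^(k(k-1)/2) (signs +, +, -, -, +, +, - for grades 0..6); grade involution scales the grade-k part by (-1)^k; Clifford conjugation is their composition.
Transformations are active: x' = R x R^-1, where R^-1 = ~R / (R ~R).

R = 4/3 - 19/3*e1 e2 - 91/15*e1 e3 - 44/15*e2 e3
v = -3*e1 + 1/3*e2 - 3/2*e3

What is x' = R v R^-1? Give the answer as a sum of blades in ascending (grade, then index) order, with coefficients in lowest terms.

~R = 4/3 + 19/3*e1 e2 + 91/15*e1 e3 + 44/15*e2 e3, and R ~R = 19642/225, so R^-1 = ~R / (19642/225).
R v = 269/90*e1 - 637/45*e2 - 173/9*e3 + 1829/90*e1 e2 e3
Answer: 2421/1403*e1 + 5777/2806*e2 - 8569/4209*e3


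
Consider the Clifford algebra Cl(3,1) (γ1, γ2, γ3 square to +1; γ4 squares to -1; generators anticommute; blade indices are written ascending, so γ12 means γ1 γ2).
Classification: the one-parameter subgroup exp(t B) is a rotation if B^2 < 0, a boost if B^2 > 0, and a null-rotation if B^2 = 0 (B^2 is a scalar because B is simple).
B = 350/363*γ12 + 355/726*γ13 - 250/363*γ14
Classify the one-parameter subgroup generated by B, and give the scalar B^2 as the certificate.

B^2 term by term: the squares give (350/363)^2*(γ12)^2 + (355/726)^2*(γ13)^2 + (-250/363)^2*(γ14)^2 = 122500/131769*(-1) + 126025/527076*(-1) + 62500/131769*(+1) = -25/36 (each basis 2-blade squares to minus the product of its generators' squares); cross terms between blades sharing an index anticommute and cancel. So B^2 = -25/36.
Answer: rotation, certificate B^2 = -25/36. No conjugation can change B^2 = -25/36; the sign gives the class.
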